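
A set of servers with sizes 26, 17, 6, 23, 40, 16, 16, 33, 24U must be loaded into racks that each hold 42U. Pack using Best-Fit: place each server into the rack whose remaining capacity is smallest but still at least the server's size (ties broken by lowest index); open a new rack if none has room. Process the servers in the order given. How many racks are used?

6

26U → rack 1 (remaining 16U)
17U → rack 2 (remaining 25U)
6U → rack 1 (remaining 10U)
23U → rack 2 (remaining 2U)
40U → rack 3 (remaining 2U)
16U → rack 4 (remaining 26U)
16U → rack 4 (remaining 10U)
33U → rack 5 (remaining 9U)
24U → rack 6 (remaining 18U)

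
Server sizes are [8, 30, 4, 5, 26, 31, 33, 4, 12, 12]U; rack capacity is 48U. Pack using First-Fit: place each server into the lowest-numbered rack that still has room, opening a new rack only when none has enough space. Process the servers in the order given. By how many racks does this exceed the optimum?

First-Fit: [8,30,4,5] [26,4,12] [31,12] [33] → 4 racks.
Total size 165U; any packing needs at least ⌈165/48⌉ = 4 racks.
So 4 is already optimal.

0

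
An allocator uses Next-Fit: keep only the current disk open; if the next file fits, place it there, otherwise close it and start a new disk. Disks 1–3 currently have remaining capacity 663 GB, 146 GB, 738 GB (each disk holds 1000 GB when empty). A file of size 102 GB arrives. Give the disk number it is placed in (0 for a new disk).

Next-Fit only looks at disk 3, which has 738 GB free.
102 GB fits there.

3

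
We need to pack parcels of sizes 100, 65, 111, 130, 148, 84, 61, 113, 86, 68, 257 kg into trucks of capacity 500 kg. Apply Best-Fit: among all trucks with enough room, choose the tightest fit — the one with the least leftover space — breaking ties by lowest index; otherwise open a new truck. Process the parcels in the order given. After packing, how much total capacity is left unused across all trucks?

277

100 kg → truck 1 (remaining 400 kg)
65 kg → truck 1 (remaining 335 kg)
111 kg → truck 1 (remaining 224 kg)
130 kg → truck 1 (remaining 94 kg)
148 kg → truck 2 (remaining 352 kg)
84 kg → truck 1 (remaining 10 kg)
61 kg → truck 2 (remaining 291 kg)
113 kg → truck 2 (remaining 178 kg)
86 kg → truck 2 (remaining 92 kg)
68 kg → truck 2 (remaining 24 kg)
257 kg → truck 3 (remaining 243 kg)
3 trucks × 500 kg = 1500 kg; used 1223 kg; unused 277 kg.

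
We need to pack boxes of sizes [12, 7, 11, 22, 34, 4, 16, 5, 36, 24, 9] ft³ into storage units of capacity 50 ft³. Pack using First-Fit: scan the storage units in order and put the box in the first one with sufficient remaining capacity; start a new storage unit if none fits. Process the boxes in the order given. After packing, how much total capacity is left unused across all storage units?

70

storage unit 1: place 12 ft³, 38 ft³ left
storage unit 1: place 7 ft³, 31 ft³ left
storage unit 1: place 11 ft³, 20 ft³ left
storage unit 2: place 22 ft³, 28 ft³ left
storage unit 3: place 34 ft³, 16 ft³ left
storage unit 1: place 4 ft³, 16 ft³ left
storage unit 1: place 16 ft³, 0 ft³ left
storage unit 2: place 5 ft³, 23 ft³ left
storage unit 4: place 36 ft³, 14 ft³ left
storage unit 5: place 24 ft³, 26 ft³ left
storage unit 2: place 9 ft³, 14 ft³ left
5 storage units × 50 ft³ = 250 ft³; used 180 ft³; unused 70 ft³.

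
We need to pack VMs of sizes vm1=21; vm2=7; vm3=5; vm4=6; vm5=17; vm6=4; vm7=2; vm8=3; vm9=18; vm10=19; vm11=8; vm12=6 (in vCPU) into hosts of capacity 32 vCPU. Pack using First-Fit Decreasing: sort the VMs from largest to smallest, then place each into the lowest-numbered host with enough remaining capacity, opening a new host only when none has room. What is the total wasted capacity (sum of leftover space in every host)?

Sorted descending: 21, 19, 18, 17, 8, 7, 6, 6, 5, 4, 3, 2.
host 1: place 21 vCPU, 11 vCPU left
host 2: place 19 vCPU, 13 vCPU left
host 3: place 18 vCPU, 14 vCPU left
host 4: place 17 vCPU, 15 vCPU left
host 1: place 8 vCPU, 3 vCPU left
host 2: place 7 vCPU, 6 vCPU left
host 2: place 6 vCPU, 0 vCPU left
host 3: place 6 vCPU, 8 vCPU left
host 3: place 5 vCPU, 3 vCPU left
host 4: place 4 vCPU, 11 vCPU left
host 1: place 3 vCPU, 0 vCPU left
host 3: place 2 vCPU, 1 vCPU left
4 hosts × 32 vCPU = 128 vCPU; used 116 vCPU; unused 12 vCPU.

12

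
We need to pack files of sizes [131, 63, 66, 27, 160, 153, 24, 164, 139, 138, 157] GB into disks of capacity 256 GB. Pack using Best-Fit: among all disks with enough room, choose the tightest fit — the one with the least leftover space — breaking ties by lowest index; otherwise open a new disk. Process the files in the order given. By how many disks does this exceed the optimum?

0

Best-Fit: [131,63,27] [66,160,24] [153] [164] [139] [138] [157] → 7 disks.
7 files exceed 128 GB (half the capacity), and no two of those can share a disk, so at least 7 disks are needed.
So 7 is already optimal.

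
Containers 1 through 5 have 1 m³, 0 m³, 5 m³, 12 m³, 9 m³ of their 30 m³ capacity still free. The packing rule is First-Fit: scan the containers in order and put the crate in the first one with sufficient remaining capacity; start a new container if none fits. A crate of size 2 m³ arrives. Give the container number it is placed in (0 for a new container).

Containers with room: container 3 (5 m³), container 4 (12 m³), container 5 (9 m³).
The first with room is container 3.

3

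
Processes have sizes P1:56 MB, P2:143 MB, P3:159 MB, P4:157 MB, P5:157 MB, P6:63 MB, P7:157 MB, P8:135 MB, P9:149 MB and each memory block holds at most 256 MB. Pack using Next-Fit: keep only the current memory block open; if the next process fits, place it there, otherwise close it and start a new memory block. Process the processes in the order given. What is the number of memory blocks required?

memory block 1: place P1 (56 MB), 200 MB left
memory block 1: place P2 (143 MB), 57 MB left
memory block 2: place P3 (159 MB), 97 MB left
memory block 3: place P4 (157 MB), 99 MB left
memory block 4: place P5 (157 MB), 99 MB left
memory block 4: place P6 (63 MB), 36 MB left
memory block 5: place P7 (157 MB), 99 MB left
memory block 6: place P8 (135 MB), 121 MB left
memory block 7: place P9 (149 MB), 107 MB left

7 memory blocks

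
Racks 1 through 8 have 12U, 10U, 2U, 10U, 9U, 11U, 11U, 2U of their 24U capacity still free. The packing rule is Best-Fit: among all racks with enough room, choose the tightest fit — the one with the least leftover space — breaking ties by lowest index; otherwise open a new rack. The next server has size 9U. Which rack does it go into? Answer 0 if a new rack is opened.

5

Racks with room: rack 1 (12U), rack 2 (10U), rack 4 (10U), rack 5 (9U), rack 6 (11U), rack 7 (11U).
Tightest fit is rack 5 with 9U free.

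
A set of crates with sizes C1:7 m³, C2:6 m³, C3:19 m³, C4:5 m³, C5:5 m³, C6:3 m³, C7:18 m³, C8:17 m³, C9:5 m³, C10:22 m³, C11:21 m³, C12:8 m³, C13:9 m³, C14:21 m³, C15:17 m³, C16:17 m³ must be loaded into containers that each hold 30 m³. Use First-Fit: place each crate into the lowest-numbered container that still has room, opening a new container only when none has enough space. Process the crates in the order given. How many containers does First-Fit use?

Put C1 (7 m³) in container 1; 23 m³ remain.
Put C2 (6 m³) in container 1; 17 m³ remain.
Put C3 (19 m³) in container 2; 11 m³ remain.
Put C4 (5 m³) in container 1; 12 m³ remain.
Put C5 (5 m³) in container 1; 7 m³ remain.
Put C6 (3 m³) in container 1; 4 m³ remain.
Put C7 (18 m³) in container 3; 12 m³ remain.
Put C8 (17 m³) in container 4; 13 m³ remain.
Put C9 (5 m³) in container 2; 6 m³ remain.
Put C10 (22 m³) in container 5; 8 m³ remain.
Put C11 (21 m³) in container 6; 9 m³ remain.
Put C12 (8 m³) in container 3; 4 m³ remain.
Put C13 (9 m³) in container 4; 4 m³ remain.
Put C14 (21 m³) in container 7; 9 m³ remain.
Put C15 (17 m³) in container 8; 13 m³ remain.
Put C16 (17 m³) in container 9; 13 m³ remain.
Final containers: [7,6,5,5,3] [19,5] [18,8] [17,9] [22] [21] [21] [17] [17].

9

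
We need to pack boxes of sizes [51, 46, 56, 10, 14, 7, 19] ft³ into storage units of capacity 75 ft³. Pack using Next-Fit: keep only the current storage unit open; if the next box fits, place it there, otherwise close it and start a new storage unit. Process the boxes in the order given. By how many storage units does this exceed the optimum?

Next-Fit: [51] [46] [56,10] [14,7,19] → 4 storage units.
Total size 203 ft³; any packing needs at least ⌈203/75⌉ = 3 storage units.
An optimal packing achieves that bound: [56,19] [51,14,10] [46,7] → 3 storage units.
Excess: 4 − 3 = 1.

1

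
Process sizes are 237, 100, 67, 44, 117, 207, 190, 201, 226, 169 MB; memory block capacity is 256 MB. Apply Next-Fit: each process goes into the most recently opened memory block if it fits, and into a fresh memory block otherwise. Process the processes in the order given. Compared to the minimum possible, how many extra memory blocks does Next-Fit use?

1

Next-Fit: [237] [100,67,44] [117] [207] [190] [201] [226] [169] → 8 memory blocks.
Total size 1558 MB; any packing needs at least ⌈1558/256⌉ = 7 memory blocks.
An optimal packing achieves that bound: [237] [226] [207,44] [201] [190] [169,67] [117,100] → 7 memory blocks.
Excess: 8 − 7 = 1.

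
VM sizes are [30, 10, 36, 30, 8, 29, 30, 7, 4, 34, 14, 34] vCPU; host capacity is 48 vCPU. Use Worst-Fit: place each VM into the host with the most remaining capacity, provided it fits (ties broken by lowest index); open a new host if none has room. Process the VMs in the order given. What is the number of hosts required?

30 vCPU → host 1 (remaining 18 vCPU)
10 vCPU → host 1 (remaining 8 vCPU)
36 vCPU → host 2 (remaining 12 vCPU)
30 vCPU → host 3 (remaining 18 vCPU)
8 vCPU → host 3 (remaining 10 vCPU)
29 vCPU → host 4 (remaining 19 vCPU)
30 vCPU → host 5 (remaining 18 vCPU)
7 vCPU → host 4 (remaining 12 vCPU)
4 vCPU → host 5 (remaining 14 vCPU)
34 vCPU → host 6 (remaining 14 vCPU)
14 vCPU → host 5 (remaining 0 vCPU)
34 vCPU → host 7 (remaining 14 vCPU)
Final hosts: [30,10] [36] [30,8] [29,7] [30,4,14] [34] [34].

7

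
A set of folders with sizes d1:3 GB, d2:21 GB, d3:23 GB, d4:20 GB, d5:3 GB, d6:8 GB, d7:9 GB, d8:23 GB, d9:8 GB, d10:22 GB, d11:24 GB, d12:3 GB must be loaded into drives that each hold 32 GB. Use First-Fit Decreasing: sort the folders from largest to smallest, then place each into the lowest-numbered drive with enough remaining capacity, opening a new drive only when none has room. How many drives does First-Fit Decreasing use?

6 drives

Sorted descending: 24, 23, 23, 22, 21, 20, 9, 8, 8, 3, 3, 3.
drive 1: place 24 GB, 8 GB left
drive 2: place 23 GB, 9 GB left
drive 3: place 23 GB, 9 GB left
drive 4: place 22 GB, 10 GB left
drive 5: place 21 GB, 11 GB left
drive 6: place 20 GB, 12 GB left
drive 2: place 9 GB, 0 GB left
drive 1: place 8 GB, 0 GB left
drive 3: place 8 GB, 1 GB left
drive 4: place 3 GB, 7 GB left
drive 4: place 3 GB, 4 GB left
drive 4: place 3 GB, 1 GB left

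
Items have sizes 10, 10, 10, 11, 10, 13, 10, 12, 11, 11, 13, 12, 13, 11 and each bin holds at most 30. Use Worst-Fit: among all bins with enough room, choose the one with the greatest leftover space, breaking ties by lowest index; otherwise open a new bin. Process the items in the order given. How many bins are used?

7

10 → bin 1 (remaining 20)
10 → bin 1 (remaining 10)
10 → bin 1 (remaining 0)
11 → bin 2 (remaining 19)
10 → bin 2 (remaining 9)
13 → bin 3 (remaining 17)
10 → bin 3 (remaining 7)
12 → bin 4 (remaining 18)
11 → bin 4 (remaining 7)
11 → bin 5 (remaining 19)
13 → bin 5 (remaining 6)
12 → bin 6 (remaining 18)
13 → bin 6 (remaining 5)
11 → bin 7 (remaining 19)
Final bins: [10,10,10] [11,10] [13,10] [12,11] [11,13] [12,13] [11].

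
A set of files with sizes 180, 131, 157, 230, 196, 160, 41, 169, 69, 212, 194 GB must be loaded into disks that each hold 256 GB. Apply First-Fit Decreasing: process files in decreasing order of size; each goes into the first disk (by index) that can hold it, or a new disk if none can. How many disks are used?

9 disks

Sorted descending: 230, 212, 196, 194, 180, 169, 160, 157, 131, 69, 41.
Put 230 GB in disk 1; 26 GB remain.
Put 212 GB in disk 2; 44 GB remain.
Put 196 GB in disk 3; 60 GB remain.
Put 194 GB in disk 4; 62 GB remain.
Put 180 GB in disk 5; 76 GB remain.
Put 169 GB in disk 6; 87 GB remain.
Put 160 GB in disk 7; 96 GB remain.
Put 157 GB in disk 8; 99 GB remain.
Put 131 GB in disk 9; 125 GB remain.
Put 69 GB in disk 5; 7 GB remain.
Put 41 GB in disk 2; 3 GB remain.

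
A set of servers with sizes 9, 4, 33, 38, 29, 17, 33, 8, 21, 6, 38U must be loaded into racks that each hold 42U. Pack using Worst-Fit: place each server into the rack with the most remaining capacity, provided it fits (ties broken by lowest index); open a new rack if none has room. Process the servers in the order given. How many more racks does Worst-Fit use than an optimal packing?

1

Worst-Fit: [9,4,29] [33] [38] [17,8] [33] [21,6] [38] → 7 racks.
Total size 236U; any packing needs at least ⌈236/42⌉ = 6 racks.
An optimal packing achieves that bound: [38,4] [38] [33,9] [33,8] [29,6] [21,17] → 6 racks.
Excess: 7 − 6 = 1.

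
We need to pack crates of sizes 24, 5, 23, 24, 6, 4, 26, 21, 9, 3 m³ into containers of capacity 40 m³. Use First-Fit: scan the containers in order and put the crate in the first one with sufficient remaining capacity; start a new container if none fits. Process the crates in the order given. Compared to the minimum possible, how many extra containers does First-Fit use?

0

First-Fit: [24,5,6,4] [23,9,3] [24] [26] [21] → 5 containers.
5 crates exceed 20 m³ (half the capacity), and no two of those can share a container, so at least 5 containers are needed.
So 5 is already optimal.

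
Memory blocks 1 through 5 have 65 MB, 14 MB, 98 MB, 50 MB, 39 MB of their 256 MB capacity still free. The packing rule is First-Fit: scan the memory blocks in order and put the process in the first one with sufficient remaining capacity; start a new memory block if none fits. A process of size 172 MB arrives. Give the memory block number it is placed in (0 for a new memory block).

No memory block has ≥ 172 MB free, so a new memory block is opened.

0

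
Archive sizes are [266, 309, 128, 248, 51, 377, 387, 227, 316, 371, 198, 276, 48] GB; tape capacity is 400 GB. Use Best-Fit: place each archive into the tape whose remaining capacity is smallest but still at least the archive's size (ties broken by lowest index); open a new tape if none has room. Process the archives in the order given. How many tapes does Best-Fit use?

266 GB → tape 1 (remaining 134 GB)
309 GB → tape 2 (remaining 91 GB)
128 GB → tape 1 (remaining 6 GB)
248 GB → tape 3 (remaining 152 GB)
51 GB → tape 2 (remaining 40 GB)
377 GB → tape 4 (remaining 23 GB)
387 GB → tape 5 (remaining 13 GB)
227 GB → tape 6 (remaining 173 GB)
316 GB → tape 7 (remaining 84 GB)
371 GB → tape 8 (remaining 29 GB)
198 GB → tape 9 (remaining 202 GB)
276 GB → tape 10 (remaining 124 GB)
48 GB → tape 7 (remaining 36 GB)
Final tapes: [266,128] [309,51] [248] [377] [387] [227] [316,48] [371] [198] [276].

10 tapes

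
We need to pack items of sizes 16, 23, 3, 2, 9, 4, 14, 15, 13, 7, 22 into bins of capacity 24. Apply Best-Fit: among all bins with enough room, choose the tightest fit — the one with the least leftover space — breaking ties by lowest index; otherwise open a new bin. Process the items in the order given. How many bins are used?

7

bin 1: place 16, 8 left
bin 2: place 23, 1 left
bin 1: place 3, 5 left
bin 1: place 2, 3 left
bin 3: place 9, 15 left
bin 3: place 4, 11 left
bin 4: place 14, 10 left
bin 5: place 15, 9 left
bin 6: place 13, 11 left
bin 5: place 7, 2 left
bin 7: place 22, 2 left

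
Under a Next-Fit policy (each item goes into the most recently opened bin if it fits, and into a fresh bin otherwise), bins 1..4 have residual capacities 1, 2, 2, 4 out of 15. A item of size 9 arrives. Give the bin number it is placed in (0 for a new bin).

Next-Fit only looks at bin 4, which has 4 free.
9 does not fit, so a new bin is opened.

0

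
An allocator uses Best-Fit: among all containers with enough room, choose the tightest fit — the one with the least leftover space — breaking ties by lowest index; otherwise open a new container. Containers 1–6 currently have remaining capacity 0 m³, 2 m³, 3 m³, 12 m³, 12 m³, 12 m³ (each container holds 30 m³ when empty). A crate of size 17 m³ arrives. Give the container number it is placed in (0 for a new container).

0

No container has ≥ 17 m³ free, so a new container is opened.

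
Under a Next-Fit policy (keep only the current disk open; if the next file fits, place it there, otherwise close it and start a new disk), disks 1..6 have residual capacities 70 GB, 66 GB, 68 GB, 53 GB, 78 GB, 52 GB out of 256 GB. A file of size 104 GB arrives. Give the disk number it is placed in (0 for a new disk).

Next-Fit only looks at disk 6, which has 52 GB free.
104 GB does not fit, so a new disk is opened.

0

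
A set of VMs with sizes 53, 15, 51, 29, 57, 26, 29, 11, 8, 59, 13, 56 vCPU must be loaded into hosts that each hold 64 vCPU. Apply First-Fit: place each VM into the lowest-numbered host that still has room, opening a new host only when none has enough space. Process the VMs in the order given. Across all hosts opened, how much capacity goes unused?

Put 53 vCPU in host 1; 11 vCPU remain.
Put 15 vCPU in host 2; 49 vCPU remain.
Put 51 vCPU in host 3; 13 vCPU remain.
Put 29 vCPU in host 2; 20 vCPU remain.
Put 57 vCPU in host 4; 7 vCPU remain.
Put 26 vCPU in host 5; 38 vCPU remain.
Put 29 vCPU in host 5; 9 vCPU remain.
Put 11 vCPU in host 1; 0 vCPU remain.
Put 8 vCPU in host 2; 12 vCPU remain.
Put 59 vCPU in host 6; 5 vCPU remain.
Put 13 vCPU in host 3; 0 vCPU remain.
Put 56 vCPU in host 7; 8 vCPU remain.
7 hosts × 64 vCPU = 448 vCPU; used 407 vCPU; unused 41 vCPU.

41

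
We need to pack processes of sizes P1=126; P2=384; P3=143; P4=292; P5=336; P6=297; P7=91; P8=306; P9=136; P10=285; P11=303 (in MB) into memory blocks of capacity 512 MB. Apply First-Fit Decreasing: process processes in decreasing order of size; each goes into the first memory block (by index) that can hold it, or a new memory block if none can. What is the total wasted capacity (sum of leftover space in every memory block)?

Sorted descending: 384, 336, 306, 303, 297, 292, 285, 143, 136, 126, 91.
Put 384 MB in memory block 1; 128 MB remain.
Put 336 MB in memory block 2; 176 MB remain.
Put 306 MB in memory block 3; 206 MB remain.
Put 303 MB in memory block 4; 209 MB remain.
Put 297 MB in memory block 5; 215 MB remain.
Put 292 MB in memory block 6; 220 MB remain.
Put 285 MB in memory block 7; 227 MB remain.
Put 143 MB in memory block 2; 33 MB remain.
Put 136 MB in memory block 3; 70 MB remain.
Put 126 MB in memory block 1; 2 MB remain.
Put 91 MB in memory block 4; 118 MB remain.
7 memory blocks × 512 MB = 3584 MB; used 2699 MB; unused 885 MB.

885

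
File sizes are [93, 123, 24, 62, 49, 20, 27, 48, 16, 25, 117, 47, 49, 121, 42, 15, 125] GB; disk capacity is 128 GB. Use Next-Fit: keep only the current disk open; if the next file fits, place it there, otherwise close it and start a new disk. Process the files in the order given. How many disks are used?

93 GB → disk 1 (remaining 35 GB)
123 GB → disk 2 (remaining 5 GB)
24 GB → disk 3 (remaining 104 GB)
62 GB → disk 3 (remaining 42 GB)
49 GB → disk 4 (remaining 79 GB)
20 GB → disk 4 (remaining 59 GB)
27 GB → disk 4 (remaining 32 GB)
48 GB → disk 5 (remaining 80 GB)
16 GB → disk 5 (remaining 64 GB)
25 GB → disk 5 (remaining 39 GB)
117 GB → disk 6 (remaining 11 GB)
47 GB → disk 7 (remaining 81 GB)
49 GB → disk 7 (remaining 32 GB)
121 GB → disk 8 (remaining 7 GB)
42 GB → disk 9 (remaining 86 GB)
15 GB → disk 9 (remaining 71 GB)
125 GB → disk 10 (remaining 3 GB)
Final disks: [93] [123] [24,62] [49,20,27] [48,16,25] [117] [47,49] [121] [42,15] [125].

10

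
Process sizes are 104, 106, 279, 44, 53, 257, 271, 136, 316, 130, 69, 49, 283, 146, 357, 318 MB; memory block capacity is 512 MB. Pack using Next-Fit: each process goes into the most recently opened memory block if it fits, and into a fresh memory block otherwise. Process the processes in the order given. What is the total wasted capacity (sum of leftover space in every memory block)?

666

Put 104 MB in memory block 1; 408 MB remain.
Put 106 MB in memory block 1; 302 MB remain.
Put 279 MB in memory block 1; 23 MB remain.
Put 44 MB in memory block 2; 468 MB remain.
Put 53 MB in memory block 2; 415 MB remain.
Put 257 MB in memory block 2; 158 MB remain.
Put 271 MB in memory block 3; 241 MB remain.
Put 136 MB in memory block 3; 105 MB remain.
Put 316 MB in memory block 4; 196 MB remain.
Put 130 MB in memory block 4; 66 MB remain.
Put 69 MB in memory block 5; 443 MB remain.
Put 49 MB in memory block 5; 394 MB remain.
Put 283 MB in memory block 5; 111 MB remain.
Put 146 MB in memory block 6; 366 MB remain.
Put 357 MB in memory block 6; 9 MB remain.
Put 318 MB in memory block 7; 194 MB remain.
7 memory blocks × 512 MB = 3584 MB; used 2918 MB; unused 666 MB.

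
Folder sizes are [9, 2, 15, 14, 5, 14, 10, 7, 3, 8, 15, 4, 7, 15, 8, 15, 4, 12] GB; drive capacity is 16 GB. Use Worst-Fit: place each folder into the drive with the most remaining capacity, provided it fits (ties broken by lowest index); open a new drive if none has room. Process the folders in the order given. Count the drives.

12 drives

drive 1: place 9 GB, 7 GB left
drive 1: place 2 GB, 5 GB left
drive 2: place 15 GB, 1 GB left
drive 3: place 14 GB, 2 GB left
drive 1: place 5 GB, 0 GB left
drive 4: place 14 GB, 2 GB left
drive 5: place 10 GB, 6 GB left
drive 6: place 7 GB, 9 GB left
drive 6: place 3 GB, 6 GB left
drive 7: place 8 GB, 8 GB left
drive 8: place 15 GB, 1 GB left
drive 7: place 4 GB, 4 GB left
drive 9: place 7 GB, 9 GB left
drive 10: place 15 GB, 1 GB left
drive 9: place 8 GB, 1 GB left
drive 11: place 15 GB, 1 GB left
drive 5: place 4 GB, 2 GB left
drive 12: place 12 GB, 4 GB left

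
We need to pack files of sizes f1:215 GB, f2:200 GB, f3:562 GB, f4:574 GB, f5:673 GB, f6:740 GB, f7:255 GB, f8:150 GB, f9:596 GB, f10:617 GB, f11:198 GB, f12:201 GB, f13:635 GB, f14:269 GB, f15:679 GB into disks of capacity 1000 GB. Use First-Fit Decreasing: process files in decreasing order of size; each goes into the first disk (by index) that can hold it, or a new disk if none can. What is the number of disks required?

Sorted descending: 740, 679, 673, 635, 617, 596, 574, 562, 269, 255, 215, 201, 200, 198, 150.
Put 740 GB in disk 1; 260 GB remain.
Put 679 GB in disk 2; 321 GB remain.
Put 673 GB in disk 3; 327 GB remain.
Put 635 GB in disk 4; 365 GB remain.
Put 617 GB in disk 5; 383 GB remain.
Put 596 GB in disk 6; 404 GB remain.
Put 574 GB in disk 7; 426 GB remain.
Put 562 GB in disk 8; 438 GB remain.
Put 269 GB in disk 2; 52 GB remain.
Put 255 GB in disk 1; 5 GB remain.
Put 215 GB in disk 3; 112 GB remain.
Put 201 GB in disk 4; 164 GB remain.
Put 200 GB in disk 5; 183 GB remain.
Put 198 GB in disk 6; 206 GB remain.
Put 150 GB in disk 4; 14 GB remain.
Final disks: [740,255] [679,269] [673,215] [635,201,150] [617,200] [596,198] [574] [562].

8 disks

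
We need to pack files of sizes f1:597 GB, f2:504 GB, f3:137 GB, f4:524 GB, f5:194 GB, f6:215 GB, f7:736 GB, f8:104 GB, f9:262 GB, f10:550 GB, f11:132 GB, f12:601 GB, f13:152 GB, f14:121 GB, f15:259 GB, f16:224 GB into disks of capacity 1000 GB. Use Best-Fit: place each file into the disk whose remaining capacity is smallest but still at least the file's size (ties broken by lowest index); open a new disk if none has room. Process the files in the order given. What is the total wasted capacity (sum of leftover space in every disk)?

Put f1 (597 GB) in disk 1; 403 GB remain.
Put f2 (504 GB) in disk 2; 496 GB remain.
Put f3 (137 GB) in disk 1; 266 GB remain.
Put f4 (524 GB) in disk 3; 476 GB remain.
Put f5 (194 GB) in disk 1; 72 GB remain.
Put f6 (215 GB) in disk 3; 261 GB remain.
Put f7 (736 GB) in disk 4; 264 GB remain.
Put f8 (104 GB) in disk 3; 157 GB remain.
Put f9 (262 GB) in disk 4; 2 GB remain.
Put f10 (550 GB) in disk 5; 450 GB remain.
Put f11 (132 GB) in disk 3; 25 GB remain.
Put f12 (601 GB) in disk 6; 399 GB remain.
Put f13 (152 GB) in disk 6; 247 GB remain.
Put f14 (121 GB) in disk 6; 126 GB remain.
Put f15 (259 GB) in disk 5; 191 GB remain.
Put f16 (224 GB) in disk 2; 272 GB remain.
6 disks × 1000 GB = 6000 GB; used 5312 GB; unused 688 GB.

688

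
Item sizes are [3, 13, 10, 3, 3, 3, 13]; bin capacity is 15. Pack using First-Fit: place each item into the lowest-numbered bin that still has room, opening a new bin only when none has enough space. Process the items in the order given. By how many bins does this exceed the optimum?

0

First-Fit: [3,10] [13] [3,3,3] [13] → 4 bins.
Total size 48; any packing needs at least ⌈48/15⌉ = 4 bins.
So 4 is already optimal.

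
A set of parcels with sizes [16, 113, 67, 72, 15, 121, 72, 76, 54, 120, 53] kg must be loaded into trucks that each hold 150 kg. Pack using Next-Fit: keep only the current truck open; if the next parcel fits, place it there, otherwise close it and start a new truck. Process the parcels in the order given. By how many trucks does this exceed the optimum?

Next-Fit: [16,113] [67,72] [15,121] [72,76] [54] [120] [53] → 7 trucks.
Total size 779 kg; any packing needs at least ⌈779/150⌉ = 6 trucks.
An optimal packing achieves that bound: [121,16] [120,15] [113] [76,72] [72,67] [54,53] → 6 trucks.
Excess: 7 − 6 = 1.

1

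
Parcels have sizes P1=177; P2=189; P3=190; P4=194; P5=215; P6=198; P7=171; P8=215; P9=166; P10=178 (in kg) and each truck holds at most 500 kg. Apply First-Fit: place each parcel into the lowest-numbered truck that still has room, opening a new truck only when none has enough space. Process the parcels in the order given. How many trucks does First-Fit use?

truck 1: place P1 (177 kg), 323 kg left
truck 1: place P2 (189 kg), 134 kg left
truck 2: place P3 (190 kg), 310 kg left
truck 2: place P4 (194 kg), 116 kg left
truck 3: place P5 (215 kg), 285 kg left
truck 3: place P6 (198 kg), 87 kg left
truck 4: place P7 (171 kg), 329 kg left
truck 4: place P8 (215 kg), 114 kg left
truck 5: place P9 (166 kg), 334 kg left
truck 5: place P10 (178 kg), 156 kg left

5 trucks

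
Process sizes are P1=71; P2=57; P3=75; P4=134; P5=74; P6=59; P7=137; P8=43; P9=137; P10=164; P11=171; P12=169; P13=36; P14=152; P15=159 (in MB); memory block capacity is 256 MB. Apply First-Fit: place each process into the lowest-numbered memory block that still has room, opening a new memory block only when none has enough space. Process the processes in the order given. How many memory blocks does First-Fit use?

P1 (71 MB) → memory block 1 (remaining 185 MB)
P2 (57 MB) → memory block 1 (remaining 128 MB)
P3 (75 MB) → memory block 1 (remaining 53 MB)
P4 (134 MB) → memory block 2 (remaining 122 MB)
P5 (74 MB) → memory block 2 (remaining 48 MB)
P6 (59 MB) → memory block 3 (remaining 197 MB)
P7 (137 MB) → memory block 3 (remaining 60 MB)
P8 (43 MB) → memory block 1 (remaining 10 MB)
P9 (137 MB) → memory block 4 (remaining 119 MB)
P10 (164 MB) → memory block 5 (remaining 92 MB)
P11 (171 MB) → memory block 6 (remaining 85 MB)
P12 (169 MB) → memory block 7 (remaining 87 MB)
P13 (36 MB) → memory block 2 (remaining 12 MB)
P14 (152 MB) → memory block 8 (remaining 104 MB)
P15 (159 MB) → memory block 9 (remaining 97 MB)
Final memory blocks: [71,57,75,43] [134,74,36] [59,137] [137] [164] [171] [169] [152] [159].

9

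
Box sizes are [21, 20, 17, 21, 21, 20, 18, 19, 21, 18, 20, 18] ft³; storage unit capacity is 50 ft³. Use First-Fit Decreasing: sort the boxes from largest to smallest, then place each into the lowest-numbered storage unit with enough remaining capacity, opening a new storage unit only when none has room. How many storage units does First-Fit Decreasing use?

Sorted descending: 21, 21, 21, 21, 20, 20, 20, 19, 18, 18, 18, 17.
21 ft³ → storage unit 1 (remaining 29 ft³)
21 ft³ → storage unit 1 (remaining 8 ft³)
21 ft³ → storage unit 2 (remaining 29 ft³)
21 ft³ → storage unit 2 (remaining 8 ft³)
20 ft³ → storage unit 3 (remaining 30 ft³)
20 ft³ → storage unit 3 (remaining 10 ft³)
20 ft³ → storage unit 4 (remaining 30 ft³)
19 ft³ → storage unit 4 (remaining 11 ft³)
18 ft³ → storage unit 5 (remaining 32 ft³)
18 ft³ → storage unit 5 (remaining 14 ft³)
18 ft³ → storage unit 6 (remaining 32 ft³)
17 ft³ → storage unit 6 (remaining 15 ft³)

6 storage units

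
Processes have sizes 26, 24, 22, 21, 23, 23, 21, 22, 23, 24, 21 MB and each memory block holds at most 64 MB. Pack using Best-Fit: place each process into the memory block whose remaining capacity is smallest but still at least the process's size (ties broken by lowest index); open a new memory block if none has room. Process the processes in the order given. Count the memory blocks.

Put 26 MB in memory block 1; 38 MB remain.
Put 24 MB in memory block 1; 14 MB remain.
Put 22 MB in memory block 2; 42 MB remain.
Put 21 MB in memory block 2; 21 MB remain.
Put 23 MB in memory block 3; 41 MB remain.
Put 23 MB in memory block 3; 18 MB remain.
Put 21 MB in memory block 2; 0 MB remain.
Put 22 MB in memory block 4; 42 MB remain.
Put 23 MB in memory block 4; 19 MB remain.
Put 24 MB in memory block 5; 40 MB remain.
Put 21 MB in memory block 5; 19 MB remain.

5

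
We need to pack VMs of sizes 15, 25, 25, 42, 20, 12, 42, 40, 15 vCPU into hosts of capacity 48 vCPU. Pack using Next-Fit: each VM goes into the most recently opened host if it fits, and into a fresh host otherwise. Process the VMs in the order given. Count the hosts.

7

15 vCPU → host 1 (remaining 33 vCPU)
25 vCPU → host 1 (remaining 8 vCPU)
25 vCPU → host 2 (remaining 23 vCPU)
42 vCPU → host 3 (remaining 6 vCPU)
20 vCPU → host 4 (remaining 28 vCPU)
12 vCPU → host 4 (remaining 16 vCPU)
42 vCPU → host 5 (remaining 6 vCPU)
40 vCPU → host 6 (remaining 8 vCPU)
15 vCPU → host 7 (remaining 33 vCPU)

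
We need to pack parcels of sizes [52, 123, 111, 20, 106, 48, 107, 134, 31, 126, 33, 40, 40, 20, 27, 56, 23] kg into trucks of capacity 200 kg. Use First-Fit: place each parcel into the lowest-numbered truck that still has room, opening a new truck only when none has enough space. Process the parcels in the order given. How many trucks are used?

Put 52 kg in truck 1; 148 kg remain.
Put 123 kg in truck 1; 25 kg remain.
Put 111 kg in truck 2; 89 kg remain.
Put 20 kg in truck 1; 5 kg remain.
Put 106 kg in truck 3; 94 kg remain.
Put 48 kg in truck 2; 41 kg remain.
Put 107 kg in truck 4; 93 kg remain.
Put 134 kg in truck 5; 66 kg remain.
Put 31 kg in truck 2; 10 kg remain.
Put 126 kg in truck 6; 74 kg remain.
Put 33 kg in truck 3; 61 kg remain.
Put 40 kg in truck 3; 21 kg remain.
Put 40 kg in truck 4; 53 kg remain.
Put 20 kg in truck 3; 1 kg remain.
Put 27 kg in truck 4; 26 kg remain.
Put 56 kg in truck 5; 10 kg remain.
Put 23 kg in truck 4; 3 kg remain.
Final trucks: [52,123,20] [111,48,31] [106,33,40,20] [107,40,27,23] [134,56] [126].

6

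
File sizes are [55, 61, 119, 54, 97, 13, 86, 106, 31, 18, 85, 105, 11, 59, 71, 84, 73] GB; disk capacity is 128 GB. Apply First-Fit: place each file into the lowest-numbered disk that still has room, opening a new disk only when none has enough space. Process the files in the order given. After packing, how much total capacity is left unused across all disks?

disk 1: place 55 GB, 73 GB left
disk 1: place 61 GB, 12 GB left
disk 2: place 119 GB, 9 GB left
disk 3: place 54 GB, 74 GB left
disk 4: place 97 GB, 31 GB left
disk 3: place 13 GB, 61 GB left
disk 5: place 86 GB, 42 GB left
disk 6: place 106 GB, 22 GB left
disk 3: place 31 GB, 30 GB left
disk 3: place 18 GB, 12 GB left
disk 7: place 85 GB, 43 GB left
disk 8: place 105 GB, 23 GB left
disk 1: place 11 GB, 1 GB left
disk 9: place 59 GB, 69 GB left
disk 10: place 71 GB, 57 GB left
disk 11: place 84 GB, 44 GB left
disk 12: place 73 GB, 55 GB left
12 disks × 128 GB = 1536 GB; used 1128 GB; unused 408 GB.

408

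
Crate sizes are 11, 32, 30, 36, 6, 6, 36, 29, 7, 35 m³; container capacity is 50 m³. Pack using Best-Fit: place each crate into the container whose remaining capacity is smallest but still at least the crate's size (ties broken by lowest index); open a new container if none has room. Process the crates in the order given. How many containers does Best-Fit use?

11 m³ → container 1 (remaining 39 m³)
32 m³ → container 1 (remaining 7 m³)
30 m³ → container 2 (remaining 20 m³)
36 m³ → container 3 (remaining 14 m³)
6 m³ → container 1 (remaining 1 m³)
6 m³ → container 3 (remaining 8 m³)
36 m³ → container 4 (remaining 14 m³)
29 m³ → container 5 (remaining 21 m³)
7 m³ → container 3 (remaining 1 m³)
35 m³ → container 6 (remaining 15 m³)
Final containers: [11,32,6] [30] [36,6,7] [36] [29] [35].

6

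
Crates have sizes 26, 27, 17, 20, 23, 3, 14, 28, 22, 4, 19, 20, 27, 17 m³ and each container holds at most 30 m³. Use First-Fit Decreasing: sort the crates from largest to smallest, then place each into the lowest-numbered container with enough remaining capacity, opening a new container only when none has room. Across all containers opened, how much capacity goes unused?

93

Sorted descending: 28, 27, 27, 26, 23, 22, 20, 20, 19, 17, 17, 14, 4, 3.
28 m³ → container 1 (remaining 2 m³)
27 m³ → container 2 (remaining 3 m³)
27 m³ → container 3 (remaining 3 m³)
26 m³ → container 4 (remaining 4 m³)
23 m³ → container 5 (remaining 7 m³)
22 m³ → container 6 (remaining 8 m³)
20 m³ → container 7 (remaining 10 m³)
20 m³ → container 8 (remaining 10 m³)
19 m³ → container 9 (remaining 11 m³)
17 m³ → container 10 (remaining 13 m³)
17 m³ → container 11 (remaining 13 m³)
14 m³ → container 12 (remaining 16 m³)
4 m³ → container 4 (remaining 0 m³)
3 m³ → container 2 (remaining 0 m³)
12 containers × 30 m³ = 360 m³; used 267 m³; unused 93 m³.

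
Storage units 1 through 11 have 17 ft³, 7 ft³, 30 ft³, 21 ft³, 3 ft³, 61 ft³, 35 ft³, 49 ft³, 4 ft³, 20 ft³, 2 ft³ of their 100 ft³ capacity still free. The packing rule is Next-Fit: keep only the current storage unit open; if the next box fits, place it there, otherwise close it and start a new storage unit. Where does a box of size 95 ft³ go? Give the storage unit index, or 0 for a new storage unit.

0

Next-Fit only looks at storage unit 11, which has 2 ft³ free.
95 ft³ does not fit, so a new storage unit is opened.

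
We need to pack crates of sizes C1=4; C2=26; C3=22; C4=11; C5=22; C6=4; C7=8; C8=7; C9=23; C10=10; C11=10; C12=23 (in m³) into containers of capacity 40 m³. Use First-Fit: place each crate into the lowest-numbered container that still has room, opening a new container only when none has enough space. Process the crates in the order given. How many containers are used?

5

Put C1 (4 m³) in container 1; 36 m³ remain.
Put C2 (26 m³) in container 1; 10 m³ remain.
Put C3 (22 m³) in container 2; 18 m³ remain.
Put C4 (11 m³) in container 2; 7 m³ remain.
Put C5 (22 m³) in container 3; 18 m³ remain.
Put C6 (4 m³) in container 1; 6 m³ remain.
Put C7 (8 m³) in container 3; 10 m³ remain.
Put C8 (7 m³) in container 2; 0 m³ remain.
Put C9 (23 m³) in container 4; 17 m³ remain.
Put C10 (10 m³) in container 3; 0 m³ remain.
Put C11 (10 m³) in container 4; 7 m³ remain.
Put C12 (23 m³) in container 5; 17 m³ remain.
Final containers: [4,26,4] [22,11,7] [22,8,10] [23,10] [23].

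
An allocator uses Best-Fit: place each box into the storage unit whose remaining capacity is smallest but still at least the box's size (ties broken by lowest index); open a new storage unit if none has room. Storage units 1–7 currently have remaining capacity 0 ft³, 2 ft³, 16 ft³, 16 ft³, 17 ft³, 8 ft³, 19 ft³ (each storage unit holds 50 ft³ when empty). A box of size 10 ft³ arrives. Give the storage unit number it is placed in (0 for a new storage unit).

Storage units with room: storage unit 3 (16 ft³), storage unit 4 (16 ft³), storage unit 5 (17 ft³), storage unit 7 (19 ft³).
Tightest fit is storage unit 3 with 16 ft³ free.

3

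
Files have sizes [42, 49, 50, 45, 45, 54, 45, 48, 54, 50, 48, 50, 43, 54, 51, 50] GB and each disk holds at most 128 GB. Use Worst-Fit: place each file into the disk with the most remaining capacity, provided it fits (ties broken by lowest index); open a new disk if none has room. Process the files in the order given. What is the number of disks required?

8 disks

42 GB → disk 1 (remaining 86 GB)
49 GB → disk 1 (remaining 37 GB)
50 GB → disk 2 (remaining 78 GB)
45 GB → disk 2 (remaining 33 GB)
45 GB → disk 3 (remaining 83 GB)
54 GB → disk 3 (remaining 29 GB)
45 GB → disk 4 (remaining 83 GB)
48 GB → disk 4 (remaining 35 GB)
54 GB → disk 5 (remaining 74 GB)
50 GB → disk 5 (remaining 24 GB)
48 GB → disk 6 (remaining 80 GB)
50 GB → disk 6 (remaining 30 GB)
43 GB → disk 7 (remaining 85 GB)
54 GB → disk 7 (remaining 31 GB)
51 GB → disk 8 (remaining 77 GB)
50 GB → disk 8 (remaining 27 GB)
Final disks: [42,49] [50,45] [45,54] [45,48] [54,50] [48,50] [43,54] [51,50].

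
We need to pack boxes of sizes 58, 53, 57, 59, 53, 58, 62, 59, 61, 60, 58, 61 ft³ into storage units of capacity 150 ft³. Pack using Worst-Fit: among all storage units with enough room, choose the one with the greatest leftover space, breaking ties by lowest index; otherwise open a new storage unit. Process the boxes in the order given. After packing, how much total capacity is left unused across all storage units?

201

58 ft³ → storage unit 1 (remaining 92 ft³)
53 ft³ → storage unit 1 (remaining 39 ft³)
57 ft³ → storage unit 2 (remaining 93 ft³)
59 ft³ → storage unit 2 (remaining 34 ft³)
53 ft³ → storage unit 3 (remaining 97 ft³)
58 ft³ → storage unit 3 (remaining 39 ft³)
62 ft³ → storage unit 4 (remaining 88 ft³)
59 ft³ → storage unit 4 (remaining 29 ft³)
61 ft³ → storage unit 5 (remaining 89 ft³)
60 ft³ → storage unit 5 (remaining 29 ft³)
58 ft³ → storage unit 6 (remaining 92 ft³)
61 ft³ → storage unit 6 (remaining 31 ft³)
6 storage units × 150 ft³ = 900 ft³; used 699 ft³; unused 201 ft³.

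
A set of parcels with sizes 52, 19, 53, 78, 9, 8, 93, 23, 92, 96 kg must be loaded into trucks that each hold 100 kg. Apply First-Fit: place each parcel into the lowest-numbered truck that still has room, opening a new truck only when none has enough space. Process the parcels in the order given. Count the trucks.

6

truck 1: place 52 kg, 48 kg left
truck 1: place 19 kg, 29 kg left
truck 2: place 53 kg, 47 kg left
truck 3: place 78 kg, 22 kg left
truck 1: place 9 kg, 20 kg left
truck 1: place 8 kg, 12 kg left
truck 4: place 93 kg, 7 kg left
truck 2: place 23 kg, 24 kg left
truck 5: place 92 kg, 8 kg left
truck 6: place 96 kg, 4 kg left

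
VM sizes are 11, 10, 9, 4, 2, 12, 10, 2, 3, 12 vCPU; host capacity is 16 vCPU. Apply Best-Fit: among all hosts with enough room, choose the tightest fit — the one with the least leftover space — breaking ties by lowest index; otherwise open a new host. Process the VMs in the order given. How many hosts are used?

11 vCPU → host 1 (remaining 5 vCPU)
10 vCPU → host 2 (remaining 6 vCPU)
9 vCPU → host 3 (remaining 7 vCPU)
4 vCPU → host 1 (remaining 1 vCPU)
2 vCPU → host 2 (remaining 4 vCPU)
12 vCPU → host 4 (remaining 4 vCPU)
10 vCPU → host 5 (remaining 6 vCPU)
2 vCPU → host 2 (remaining 2 vCPU)
3 vCPU → host 4 (remaining 1 vCPU)
12 vCPU → host 6 (remaining 4 vCPU)
Final hosts: [11,4] [10,2,2] [9] [12,3] [10] [12].

6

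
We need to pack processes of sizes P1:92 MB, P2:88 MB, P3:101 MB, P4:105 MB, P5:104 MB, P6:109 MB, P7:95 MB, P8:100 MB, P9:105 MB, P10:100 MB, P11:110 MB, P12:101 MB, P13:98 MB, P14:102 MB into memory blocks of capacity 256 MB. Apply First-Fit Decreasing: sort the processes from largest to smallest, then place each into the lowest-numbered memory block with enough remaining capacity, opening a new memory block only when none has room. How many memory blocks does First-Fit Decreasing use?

7 memory blocks

Sorted descending: 110, 109, 105, 105, 104, 102, 101, 101, 100, 100, 98, 95, 92, 88.
110 MB → memory block 1 (remaining 146 MB)
109 MB → memory block 1 (remaining 37 MB)
105 MB → memory block 2 (remaining 151 MB)
105 MB → memory block 2 (remaining 46 MB)
104 MB → memory block 3 (remaining 152 MB)
102 MB → memory block 3 (remaining 50 MB)
101 MB → memory block 4 (remaining 155 MB)
101 MB → memory block 4 (remaining 54 MB)
100 MB → memory block 5 (remaining 156 MB)
100 MB → memory block 5 (remaining 56 MB)
98 MB → memory block 6 (remaining 158 MB)
95 MB → memory block 6 (remaining 63 MB)
92 MB → memory block 7 (remaining 164 MB)
88 MB → memory block 7 (remaining 76 MB)
Final memory blocks: [110,109] [105,105] [104,102] [101,101] [100,100] [98,95] [92,88].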